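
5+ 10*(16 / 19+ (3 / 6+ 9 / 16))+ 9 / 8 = 1913 / 76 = 25.17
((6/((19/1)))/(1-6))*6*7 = -252/95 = -2.65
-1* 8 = -8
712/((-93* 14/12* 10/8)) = -5696/1085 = -5.25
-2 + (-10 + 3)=-9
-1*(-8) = 8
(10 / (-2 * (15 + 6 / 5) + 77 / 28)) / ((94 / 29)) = -0.10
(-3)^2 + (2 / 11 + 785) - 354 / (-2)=10683 / 11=971.18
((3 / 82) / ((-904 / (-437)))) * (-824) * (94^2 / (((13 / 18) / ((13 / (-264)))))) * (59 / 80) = 52796957769 / 8154080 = 6474.91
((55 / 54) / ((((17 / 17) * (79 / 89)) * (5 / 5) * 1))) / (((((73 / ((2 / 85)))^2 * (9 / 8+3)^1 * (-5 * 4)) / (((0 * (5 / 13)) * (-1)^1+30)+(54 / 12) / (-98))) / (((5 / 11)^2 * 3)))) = -174173 / 6492240717039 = -0.00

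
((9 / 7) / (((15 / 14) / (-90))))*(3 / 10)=-162 / 5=-32.40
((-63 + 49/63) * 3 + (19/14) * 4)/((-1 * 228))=1903/2394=0.79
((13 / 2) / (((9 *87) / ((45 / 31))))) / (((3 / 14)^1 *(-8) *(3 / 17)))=-7735 / 194184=-0.04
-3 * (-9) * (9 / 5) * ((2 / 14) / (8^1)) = 0.87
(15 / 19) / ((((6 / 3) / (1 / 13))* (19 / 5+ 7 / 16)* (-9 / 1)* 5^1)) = -40 / 251199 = -0.00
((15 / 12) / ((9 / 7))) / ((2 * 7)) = 5 / 72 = 0.07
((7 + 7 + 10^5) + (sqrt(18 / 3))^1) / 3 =sqrt(6) / 3 + 33338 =33338.82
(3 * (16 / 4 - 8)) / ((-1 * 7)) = 12 / 7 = 1.71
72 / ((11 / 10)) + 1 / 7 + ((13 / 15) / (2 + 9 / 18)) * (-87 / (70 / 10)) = 117981 / 1925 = 61.29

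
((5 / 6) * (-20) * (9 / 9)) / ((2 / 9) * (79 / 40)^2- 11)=120000 / 72959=1.64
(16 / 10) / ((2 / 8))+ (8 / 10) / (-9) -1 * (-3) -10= -31 / 45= -0.69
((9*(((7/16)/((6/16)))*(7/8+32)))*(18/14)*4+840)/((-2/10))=-52305/4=-13076.25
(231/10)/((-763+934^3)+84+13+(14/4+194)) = 231/8147800355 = 0.00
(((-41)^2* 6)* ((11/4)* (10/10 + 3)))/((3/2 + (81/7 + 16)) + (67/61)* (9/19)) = 1800209796/480155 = 3749.23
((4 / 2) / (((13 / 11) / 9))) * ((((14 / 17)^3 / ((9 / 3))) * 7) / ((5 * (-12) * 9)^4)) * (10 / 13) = 26411 / 147084622659000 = 0.00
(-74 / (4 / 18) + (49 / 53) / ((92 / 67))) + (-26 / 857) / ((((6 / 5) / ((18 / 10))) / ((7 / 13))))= -1388806621 / 4178732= -332.35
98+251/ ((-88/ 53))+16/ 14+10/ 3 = -89987/ 1848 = -48.69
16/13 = 1.23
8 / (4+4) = 1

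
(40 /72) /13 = 5 /117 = 0.04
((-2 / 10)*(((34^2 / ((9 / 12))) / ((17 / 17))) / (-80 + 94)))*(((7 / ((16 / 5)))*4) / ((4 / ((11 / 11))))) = -289 / 6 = -48.17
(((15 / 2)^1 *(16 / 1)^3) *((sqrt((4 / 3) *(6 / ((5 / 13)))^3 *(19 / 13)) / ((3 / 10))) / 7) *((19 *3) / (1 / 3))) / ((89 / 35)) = 546324480 *sqrt(190) / 89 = 84613070.41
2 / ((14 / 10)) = 10 / 7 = 1.43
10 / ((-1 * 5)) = -2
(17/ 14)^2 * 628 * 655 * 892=26509628980/ 49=541012836.33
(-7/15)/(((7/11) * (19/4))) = -44/285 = -0.15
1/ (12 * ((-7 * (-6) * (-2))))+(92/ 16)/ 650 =2573/ 327600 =0.01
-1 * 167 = -167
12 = 12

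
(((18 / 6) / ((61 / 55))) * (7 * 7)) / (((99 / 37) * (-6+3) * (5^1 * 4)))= -1813 / 2196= -0.83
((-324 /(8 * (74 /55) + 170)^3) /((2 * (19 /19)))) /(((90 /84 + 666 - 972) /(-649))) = -755841625 /12947991958478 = -0.00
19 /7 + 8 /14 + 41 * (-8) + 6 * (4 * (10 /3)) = -1713 /7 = -244.71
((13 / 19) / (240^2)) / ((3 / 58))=0.00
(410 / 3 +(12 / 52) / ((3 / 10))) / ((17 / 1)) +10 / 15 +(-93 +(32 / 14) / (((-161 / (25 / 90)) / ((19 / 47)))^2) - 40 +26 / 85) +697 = 20558462774069464 / 35875073940615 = 573.06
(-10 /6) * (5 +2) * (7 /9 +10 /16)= -3535 /216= -16.37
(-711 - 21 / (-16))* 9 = -6387.19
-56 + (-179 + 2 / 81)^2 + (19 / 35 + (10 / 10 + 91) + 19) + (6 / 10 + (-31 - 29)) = 1470963916 / 45927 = 32028.30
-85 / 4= -21.25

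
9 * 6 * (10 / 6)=90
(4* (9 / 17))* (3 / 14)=54 / 119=0.45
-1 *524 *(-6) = 3144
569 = 569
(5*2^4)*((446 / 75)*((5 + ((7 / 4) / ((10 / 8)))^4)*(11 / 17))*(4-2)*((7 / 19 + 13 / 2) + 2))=48726705984 / 1009375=48274.14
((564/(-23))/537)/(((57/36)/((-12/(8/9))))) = 30456/78223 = 0.39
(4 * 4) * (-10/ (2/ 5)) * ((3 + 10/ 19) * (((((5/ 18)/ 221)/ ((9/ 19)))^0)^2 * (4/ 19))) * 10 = -1072000/ 361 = -2969.53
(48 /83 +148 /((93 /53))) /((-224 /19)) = -3113701 /432264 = -7.20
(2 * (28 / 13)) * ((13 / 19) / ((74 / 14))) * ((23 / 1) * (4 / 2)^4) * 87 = 17852.45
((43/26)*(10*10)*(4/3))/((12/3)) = 2150/39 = 55.13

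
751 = 751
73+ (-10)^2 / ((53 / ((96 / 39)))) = 53497 / 689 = 77.64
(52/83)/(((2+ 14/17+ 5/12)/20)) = 3.87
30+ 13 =43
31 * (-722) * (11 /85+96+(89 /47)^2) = -2231825.54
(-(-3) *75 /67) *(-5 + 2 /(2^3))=-15.95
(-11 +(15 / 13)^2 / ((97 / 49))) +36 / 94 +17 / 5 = -25211653 / 3852355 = -6.54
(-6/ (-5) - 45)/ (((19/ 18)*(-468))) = 219/ 2470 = 0.09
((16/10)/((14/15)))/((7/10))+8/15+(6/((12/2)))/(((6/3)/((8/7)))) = 2612/735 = 3.55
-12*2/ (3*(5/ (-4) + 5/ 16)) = 128/ 15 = 8.53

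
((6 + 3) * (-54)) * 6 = -2916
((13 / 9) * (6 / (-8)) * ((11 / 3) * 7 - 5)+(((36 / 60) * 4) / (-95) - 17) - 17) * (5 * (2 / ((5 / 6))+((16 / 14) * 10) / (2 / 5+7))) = -1231898914 / 1107225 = -1112.60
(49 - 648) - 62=-661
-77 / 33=-2.33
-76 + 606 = 530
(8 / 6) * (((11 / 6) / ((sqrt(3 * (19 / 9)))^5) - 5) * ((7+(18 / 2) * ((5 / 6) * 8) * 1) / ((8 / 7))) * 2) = -2345 / 3+5159 * sqrt(57) / 13718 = -778.83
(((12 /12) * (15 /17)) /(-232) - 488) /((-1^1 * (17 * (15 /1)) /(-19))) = -36569053 /1005720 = -36.36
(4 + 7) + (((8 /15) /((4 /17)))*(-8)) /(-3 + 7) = 97 /15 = 6.47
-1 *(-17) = 17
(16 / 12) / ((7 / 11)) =44 / 21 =2.10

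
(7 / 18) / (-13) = -7 / 234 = -0.03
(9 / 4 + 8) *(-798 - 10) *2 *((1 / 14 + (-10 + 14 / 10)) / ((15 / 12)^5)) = 5063018496 / 109375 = 46290.45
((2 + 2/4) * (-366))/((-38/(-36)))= -16470/19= -866.84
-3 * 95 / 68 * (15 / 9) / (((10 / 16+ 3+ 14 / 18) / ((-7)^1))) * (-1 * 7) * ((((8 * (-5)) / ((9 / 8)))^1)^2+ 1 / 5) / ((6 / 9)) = -2383737055 / 16167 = -147444.61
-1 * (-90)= 90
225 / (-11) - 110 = -1435 / 11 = -130.45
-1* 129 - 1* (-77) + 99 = 47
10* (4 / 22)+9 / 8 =259 / 88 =2.94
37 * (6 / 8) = 27.75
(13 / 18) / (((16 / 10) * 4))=65 / 576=0.11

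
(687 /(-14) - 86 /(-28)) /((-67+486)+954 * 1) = -46 /1373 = -0.03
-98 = -98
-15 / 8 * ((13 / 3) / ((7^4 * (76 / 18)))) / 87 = -195 / 21167216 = -0.00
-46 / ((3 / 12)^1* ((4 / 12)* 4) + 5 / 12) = -184 / 3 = -61.33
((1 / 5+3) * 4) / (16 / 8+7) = 64 / 45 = 1.42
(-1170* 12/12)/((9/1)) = -130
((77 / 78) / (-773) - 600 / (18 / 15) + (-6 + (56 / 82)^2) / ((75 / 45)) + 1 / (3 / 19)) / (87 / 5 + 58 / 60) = -13255747181 / 489878701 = -27.06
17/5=3.40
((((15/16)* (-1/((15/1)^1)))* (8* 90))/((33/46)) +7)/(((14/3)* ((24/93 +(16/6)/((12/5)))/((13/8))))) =-6670053/470624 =-14.17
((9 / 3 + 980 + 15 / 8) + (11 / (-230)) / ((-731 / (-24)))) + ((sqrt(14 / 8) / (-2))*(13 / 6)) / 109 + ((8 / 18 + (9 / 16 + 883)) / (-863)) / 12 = 123456093079927 / 125363108160 - 13*sqrt(7) / 2616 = 984.77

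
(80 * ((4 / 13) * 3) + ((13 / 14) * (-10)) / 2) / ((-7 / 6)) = -37785 / 637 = -59.32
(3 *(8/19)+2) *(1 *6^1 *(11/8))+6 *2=1479/38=38.92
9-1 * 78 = -69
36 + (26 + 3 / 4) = 251 / 4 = 62.75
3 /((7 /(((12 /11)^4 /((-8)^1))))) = -0.08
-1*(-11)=11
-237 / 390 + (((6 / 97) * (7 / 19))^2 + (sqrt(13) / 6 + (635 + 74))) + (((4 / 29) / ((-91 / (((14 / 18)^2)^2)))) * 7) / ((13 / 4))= sqrt(13) / 6 + 773711110329679523 / 1092208144501890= 708.99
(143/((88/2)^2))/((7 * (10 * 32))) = 13/394240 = 0.00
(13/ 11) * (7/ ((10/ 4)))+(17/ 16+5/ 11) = 4247/ 880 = 4.83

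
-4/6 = -2/3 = -0.67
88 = 88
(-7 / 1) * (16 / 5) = -112 / 5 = -22.40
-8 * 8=-64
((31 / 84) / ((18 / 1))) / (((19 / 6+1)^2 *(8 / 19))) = 589 / 210000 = 0.00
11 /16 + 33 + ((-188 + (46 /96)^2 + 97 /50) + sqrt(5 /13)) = -8763431 /57600 + sqrt(65) /13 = -151.52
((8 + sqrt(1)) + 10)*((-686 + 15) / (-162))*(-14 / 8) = -89243 / 648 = -137.72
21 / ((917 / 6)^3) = 648 / 110156459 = 0.00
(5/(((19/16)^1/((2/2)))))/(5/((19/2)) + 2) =1.67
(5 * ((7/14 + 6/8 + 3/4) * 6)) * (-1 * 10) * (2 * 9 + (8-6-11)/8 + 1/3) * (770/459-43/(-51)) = -11946025/459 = -26026.20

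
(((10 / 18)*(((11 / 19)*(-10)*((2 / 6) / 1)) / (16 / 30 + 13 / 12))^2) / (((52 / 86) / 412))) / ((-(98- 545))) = 214363600000 / 177641346051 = 1.21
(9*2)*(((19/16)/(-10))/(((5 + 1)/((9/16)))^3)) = -4617/2621440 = -0.00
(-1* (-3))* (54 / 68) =81 / 34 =2.38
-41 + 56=15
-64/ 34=-32/ 17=-1.88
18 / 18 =1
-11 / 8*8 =-11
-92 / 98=-46 / 49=-0.94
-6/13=-0.46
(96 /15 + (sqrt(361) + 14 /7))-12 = 77 /5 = 15.40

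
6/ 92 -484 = -22261/ 46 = -483.93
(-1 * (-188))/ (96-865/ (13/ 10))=-1222/ 3701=-0.33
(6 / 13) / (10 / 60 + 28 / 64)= 288 / 377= 0.76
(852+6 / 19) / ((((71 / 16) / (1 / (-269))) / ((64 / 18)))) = -2763776 / 1088643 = -2.54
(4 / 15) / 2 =2 / 15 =0.13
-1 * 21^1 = -21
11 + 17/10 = 127/10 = 12.70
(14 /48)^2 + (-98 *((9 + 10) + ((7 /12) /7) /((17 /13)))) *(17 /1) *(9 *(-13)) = 2140381201 /576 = 3715939.59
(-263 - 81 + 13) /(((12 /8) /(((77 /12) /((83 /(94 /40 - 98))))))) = 48756631 /29880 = 1631.75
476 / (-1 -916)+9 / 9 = 63 / 131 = 0.48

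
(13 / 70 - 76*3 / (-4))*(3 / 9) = 4003 / 210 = 19.06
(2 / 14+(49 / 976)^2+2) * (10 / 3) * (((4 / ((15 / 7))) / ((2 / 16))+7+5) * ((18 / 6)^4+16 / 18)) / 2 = 1064854558339 / 135027648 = 7886.20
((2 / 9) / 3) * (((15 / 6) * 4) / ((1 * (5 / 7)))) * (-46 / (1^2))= -1288 / 27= -47.70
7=7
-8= -8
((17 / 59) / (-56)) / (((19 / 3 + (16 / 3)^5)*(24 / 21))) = -4131 / 3965234240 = -0.00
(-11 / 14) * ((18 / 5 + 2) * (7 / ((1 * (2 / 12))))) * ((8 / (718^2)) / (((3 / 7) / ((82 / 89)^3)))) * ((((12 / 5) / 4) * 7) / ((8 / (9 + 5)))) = -87373081488 / 2271427742225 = -0.04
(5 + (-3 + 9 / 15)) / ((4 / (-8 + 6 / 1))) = -13 / 10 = -1.30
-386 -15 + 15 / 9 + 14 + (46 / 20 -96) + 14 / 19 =-272629 / 570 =-478.30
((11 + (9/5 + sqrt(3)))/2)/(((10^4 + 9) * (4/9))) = 9 * sqrt(3)/80072 + 72/50045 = 0.00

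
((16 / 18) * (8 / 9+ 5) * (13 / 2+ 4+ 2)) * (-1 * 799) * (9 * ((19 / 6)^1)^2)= -382181675 / 81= -4718292.28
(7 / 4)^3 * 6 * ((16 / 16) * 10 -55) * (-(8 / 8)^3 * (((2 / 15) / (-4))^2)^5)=343 / 139968000000000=0.00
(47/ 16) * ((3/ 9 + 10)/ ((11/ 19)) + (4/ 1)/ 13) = 366083/ 6864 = 53.33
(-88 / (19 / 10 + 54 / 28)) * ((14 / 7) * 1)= -3080 / 67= -45.97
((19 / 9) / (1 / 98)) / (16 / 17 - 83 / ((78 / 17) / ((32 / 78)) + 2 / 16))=-12170963 / 376398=-32.34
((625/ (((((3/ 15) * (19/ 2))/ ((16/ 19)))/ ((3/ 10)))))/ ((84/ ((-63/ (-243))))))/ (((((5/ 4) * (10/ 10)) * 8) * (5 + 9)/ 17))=0.03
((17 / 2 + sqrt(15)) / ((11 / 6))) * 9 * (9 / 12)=81 * sqrt(15) / 22 + 1377 / 44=45.56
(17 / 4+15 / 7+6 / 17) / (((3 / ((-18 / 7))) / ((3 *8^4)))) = -59185152 / 833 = -71050.60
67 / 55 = 1.22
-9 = -9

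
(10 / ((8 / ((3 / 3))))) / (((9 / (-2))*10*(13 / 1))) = -1 / 468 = -0.00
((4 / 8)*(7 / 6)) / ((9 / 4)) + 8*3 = 655 / 27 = 24.26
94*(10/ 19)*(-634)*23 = -13707080/ 19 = -721425.26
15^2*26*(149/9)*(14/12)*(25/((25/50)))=16948750/3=5649583.33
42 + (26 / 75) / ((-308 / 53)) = 484411 / 11550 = 41.94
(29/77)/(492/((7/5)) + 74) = 29/32758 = 0.00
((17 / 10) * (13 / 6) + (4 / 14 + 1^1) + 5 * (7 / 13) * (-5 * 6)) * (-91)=413869 / 60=6897.82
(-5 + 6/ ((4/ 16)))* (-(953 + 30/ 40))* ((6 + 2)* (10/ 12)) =-362425/ 3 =-120808.33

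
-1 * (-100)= 100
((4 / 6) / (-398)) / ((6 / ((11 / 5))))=-11 / 17910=-0.00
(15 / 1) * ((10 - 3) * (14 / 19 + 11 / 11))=3465 / 19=182.37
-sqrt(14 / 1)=-sqrt(14)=-3.74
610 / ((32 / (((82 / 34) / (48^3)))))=12505 / 30081024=0.00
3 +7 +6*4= 34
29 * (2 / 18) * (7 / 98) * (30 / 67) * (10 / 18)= 725 / 12663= 0.06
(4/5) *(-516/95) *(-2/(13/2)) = 8256/6175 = 1.34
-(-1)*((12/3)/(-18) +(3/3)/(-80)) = -169/720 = -0.23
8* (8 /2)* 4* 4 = 512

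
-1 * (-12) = 12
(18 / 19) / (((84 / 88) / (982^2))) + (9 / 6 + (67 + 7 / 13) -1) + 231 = 957372.48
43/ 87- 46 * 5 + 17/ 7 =-138290/ 609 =-227.08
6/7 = 0.86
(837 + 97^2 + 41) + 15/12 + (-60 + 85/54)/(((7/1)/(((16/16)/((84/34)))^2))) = 6859210999/666792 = 10286.88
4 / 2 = 2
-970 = -970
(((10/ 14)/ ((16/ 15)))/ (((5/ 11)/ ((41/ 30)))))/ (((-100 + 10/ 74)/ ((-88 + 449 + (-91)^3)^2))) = -473347867475835/ 41384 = -11437943830.37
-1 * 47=-47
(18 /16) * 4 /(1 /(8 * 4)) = 144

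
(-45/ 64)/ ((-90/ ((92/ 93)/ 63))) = 0.00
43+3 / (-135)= 1934 / 45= 42.98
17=17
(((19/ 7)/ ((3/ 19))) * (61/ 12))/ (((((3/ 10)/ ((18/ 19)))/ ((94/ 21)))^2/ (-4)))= -215598400/ 3087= -69840.75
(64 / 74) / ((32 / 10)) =10 / 37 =0.27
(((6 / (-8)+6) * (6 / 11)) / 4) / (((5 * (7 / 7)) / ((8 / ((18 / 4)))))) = 14 / 55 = 0.25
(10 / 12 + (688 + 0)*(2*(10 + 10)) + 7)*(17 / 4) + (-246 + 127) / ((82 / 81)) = 115005731 / 984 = 116875.74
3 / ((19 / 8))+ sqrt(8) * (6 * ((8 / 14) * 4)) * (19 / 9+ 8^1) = 24 / 19+ 832 * sqrt(2) / 3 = 393.47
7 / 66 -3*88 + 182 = -5405 / 66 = -81.89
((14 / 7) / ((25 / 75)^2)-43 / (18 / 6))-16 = -37 / 3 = -12.33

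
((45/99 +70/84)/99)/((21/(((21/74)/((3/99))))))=85/14652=0.01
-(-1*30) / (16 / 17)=31.88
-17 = -17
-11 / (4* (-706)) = 11 / 2824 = 0.00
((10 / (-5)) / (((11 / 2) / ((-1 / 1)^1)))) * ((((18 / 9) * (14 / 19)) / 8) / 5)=14 / 1045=0.01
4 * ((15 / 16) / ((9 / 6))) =5 / 2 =2.50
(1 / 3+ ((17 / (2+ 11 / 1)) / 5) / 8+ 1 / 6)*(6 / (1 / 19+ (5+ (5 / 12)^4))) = 81850176 / 130164515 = 0.63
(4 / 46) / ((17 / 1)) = 2 / 391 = 0.01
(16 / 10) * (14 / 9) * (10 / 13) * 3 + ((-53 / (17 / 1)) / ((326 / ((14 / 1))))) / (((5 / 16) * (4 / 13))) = 2351132 / 540345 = 4.35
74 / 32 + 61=1013 / 16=63.31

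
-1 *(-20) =20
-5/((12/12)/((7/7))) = -5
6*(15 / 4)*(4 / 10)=9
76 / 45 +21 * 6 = 5746 / 45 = 127.69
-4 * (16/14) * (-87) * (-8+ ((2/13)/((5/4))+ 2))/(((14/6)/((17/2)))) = -27118944/3185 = -8514.58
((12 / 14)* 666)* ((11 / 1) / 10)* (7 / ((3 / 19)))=139194 / 5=27838.80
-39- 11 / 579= -22592 / 579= -39.02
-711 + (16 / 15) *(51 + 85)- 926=-22379 / 15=-1491.93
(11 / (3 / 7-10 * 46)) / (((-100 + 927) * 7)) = -11 / 2660459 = -0.00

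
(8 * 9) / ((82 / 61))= 2196 / 41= 53.56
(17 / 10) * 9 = 153 / 10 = 15.30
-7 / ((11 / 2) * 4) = -7 / 22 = -0.32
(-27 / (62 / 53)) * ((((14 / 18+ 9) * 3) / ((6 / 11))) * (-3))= 115434 / 31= 3723.68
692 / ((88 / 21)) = 3633 / 22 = 165.14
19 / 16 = 1.19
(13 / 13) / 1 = 1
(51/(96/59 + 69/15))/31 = 15045/56947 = 0.26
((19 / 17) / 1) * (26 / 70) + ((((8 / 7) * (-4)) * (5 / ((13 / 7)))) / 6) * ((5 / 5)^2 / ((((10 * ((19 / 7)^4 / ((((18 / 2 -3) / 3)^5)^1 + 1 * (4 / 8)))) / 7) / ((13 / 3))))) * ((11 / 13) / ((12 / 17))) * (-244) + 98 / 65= 29711022494591 / 27216889245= 1091.64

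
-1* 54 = -54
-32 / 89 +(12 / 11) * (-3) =-3556 / 979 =-3.63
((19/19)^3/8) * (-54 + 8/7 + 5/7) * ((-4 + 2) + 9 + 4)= -4015/56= -71.70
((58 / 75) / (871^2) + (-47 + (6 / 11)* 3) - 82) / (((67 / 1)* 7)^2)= -79714202437 / 137668932225825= -0.00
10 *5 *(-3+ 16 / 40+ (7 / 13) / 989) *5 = -8355300 / 12857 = -649.86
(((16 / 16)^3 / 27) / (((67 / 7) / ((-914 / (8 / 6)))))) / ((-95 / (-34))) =-54383 / 57285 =-0.95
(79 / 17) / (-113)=-79 / 1921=-0.04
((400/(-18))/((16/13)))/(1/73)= -23725/18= -1318.06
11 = 11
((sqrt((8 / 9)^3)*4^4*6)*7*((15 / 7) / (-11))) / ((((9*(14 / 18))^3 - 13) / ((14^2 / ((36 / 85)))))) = -17059840*sqrt(2) / 9801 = -2461.61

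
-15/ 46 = -0.33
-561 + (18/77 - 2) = -43333/77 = -562.77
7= 7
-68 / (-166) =34 / 83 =0.41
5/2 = 2.50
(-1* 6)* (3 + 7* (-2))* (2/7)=18.86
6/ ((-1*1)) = -6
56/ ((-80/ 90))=-63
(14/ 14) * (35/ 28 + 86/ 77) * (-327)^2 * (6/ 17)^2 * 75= 52617087675/ 22253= 2364494.12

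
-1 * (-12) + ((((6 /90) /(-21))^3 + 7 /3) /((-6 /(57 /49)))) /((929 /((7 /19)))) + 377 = 79066919078438 /203256955125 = 389.00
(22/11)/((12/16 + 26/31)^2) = 30752/38809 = 0.79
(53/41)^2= 2809/1681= 1.67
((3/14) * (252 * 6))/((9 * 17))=36/17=2.12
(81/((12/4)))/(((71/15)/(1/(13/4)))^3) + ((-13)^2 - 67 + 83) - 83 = 80211539634/786330467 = 102.01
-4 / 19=-0.21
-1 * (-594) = 594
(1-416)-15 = -430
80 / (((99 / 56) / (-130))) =-5882.83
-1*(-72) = 72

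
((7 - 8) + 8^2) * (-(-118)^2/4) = -219303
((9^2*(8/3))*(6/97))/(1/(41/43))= 53136/4171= 12.74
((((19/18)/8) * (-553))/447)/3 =-10507/193104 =-0.05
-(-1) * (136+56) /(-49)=-192 /49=-3.92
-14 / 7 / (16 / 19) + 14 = 93 / 8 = 11.62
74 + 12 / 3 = 78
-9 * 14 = -126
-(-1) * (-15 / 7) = -15 / 7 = -2.14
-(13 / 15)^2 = -169 / 225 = -0.75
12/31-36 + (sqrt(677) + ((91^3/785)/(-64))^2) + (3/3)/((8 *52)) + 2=sqrt(677) + 194662869503723/1017195212800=217.39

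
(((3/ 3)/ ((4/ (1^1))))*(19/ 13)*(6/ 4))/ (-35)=-57/ 3640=-0.02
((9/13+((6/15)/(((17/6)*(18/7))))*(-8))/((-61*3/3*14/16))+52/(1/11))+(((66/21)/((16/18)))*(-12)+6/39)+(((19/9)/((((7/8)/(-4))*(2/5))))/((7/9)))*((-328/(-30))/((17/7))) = 390.07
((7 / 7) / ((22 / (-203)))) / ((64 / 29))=-5887 / 1408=-4.18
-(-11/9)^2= -121/81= -1.49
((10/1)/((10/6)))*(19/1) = 114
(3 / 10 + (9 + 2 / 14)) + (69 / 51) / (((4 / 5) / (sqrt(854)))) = 661 / 70 + 115 * sqrt(854) / 68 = 58.86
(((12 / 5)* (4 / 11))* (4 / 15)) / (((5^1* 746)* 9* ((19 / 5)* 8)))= 4 / 17540325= 0.00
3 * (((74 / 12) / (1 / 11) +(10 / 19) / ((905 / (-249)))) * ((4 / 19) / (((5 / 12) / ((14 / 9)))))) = 31285744 / 196023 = 159.60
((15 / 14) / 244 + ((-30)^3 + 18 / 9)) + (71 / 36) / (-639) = -7470238247 / 276696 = -26998.00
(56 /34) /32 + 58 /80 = 66 /85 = 0.78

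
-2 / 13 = -0.15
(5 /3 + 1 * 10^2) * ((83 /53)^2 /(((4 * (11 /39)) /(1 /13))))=2101145 /123596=17.00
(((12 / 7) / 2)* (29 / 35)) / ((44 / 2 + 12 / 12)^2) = 174 / 129605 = 0.00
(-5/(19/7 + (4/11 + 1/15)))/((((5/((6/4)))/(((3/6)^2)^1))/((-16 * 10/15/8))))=1155/7264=0.16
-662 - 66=-728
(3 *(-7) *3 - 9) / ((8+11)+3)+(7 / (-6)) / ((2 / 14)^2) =-3989 / 66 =-60.44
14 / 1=14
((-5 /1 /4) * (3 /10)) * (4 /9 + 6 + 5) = -103 /24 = -4.29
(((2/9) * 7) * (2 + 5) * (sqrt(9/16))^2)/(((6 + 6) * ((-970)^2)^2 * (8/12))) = 49/56658739840000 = 0.00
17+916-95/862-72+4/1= 745535/862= 864.89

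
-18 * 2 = -36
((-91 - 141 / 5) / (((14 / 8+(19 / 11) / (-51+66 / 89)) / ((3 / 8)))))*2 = -87974964 / 1688285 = -52.11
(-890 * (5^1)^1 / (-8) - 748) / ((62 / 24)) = -2301 / 31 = -74.23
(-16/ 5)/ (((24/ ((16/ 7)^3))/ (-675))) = 368640/ 343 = 1074.75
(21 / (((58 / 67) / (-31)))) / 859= -43617 / 49822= -0.88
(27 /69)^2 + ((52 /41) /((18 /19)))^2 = 140124085 /72029169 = 1.95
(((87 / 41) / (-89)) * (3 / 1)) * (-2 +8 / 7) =1566 / 25543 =0.06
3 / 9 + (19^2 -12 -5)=1033 / 3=344.33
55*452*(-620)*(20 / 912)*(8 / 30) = -15413200 / 171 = -90135.67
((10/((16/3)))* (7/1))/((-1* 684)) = -35/1824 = -0.02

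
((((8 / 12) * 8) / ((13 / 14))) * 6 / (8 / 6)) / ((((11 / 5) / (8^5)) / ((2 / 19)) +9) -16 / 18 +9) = 990904320 / 656039813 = 1.51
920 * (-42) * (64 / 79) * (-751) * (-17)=-31572280320 / 79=-399649117.97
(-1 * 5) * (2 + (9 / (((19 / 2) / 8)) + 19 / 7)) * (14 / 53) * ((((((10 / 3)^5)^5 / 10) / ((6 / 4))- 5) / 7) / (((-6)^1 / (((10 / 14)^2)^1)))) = 136249999999134176952225434375 / 877962998970664929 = 155188772372.95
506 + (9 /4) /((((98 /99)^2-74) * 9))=1448506279 /2862680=506.00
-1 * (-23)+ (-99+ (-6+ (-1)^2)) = -81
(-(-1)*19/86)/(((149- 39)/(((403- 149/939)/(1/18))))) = 980058/67295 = 14.56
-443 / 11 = -40.27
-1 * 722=-722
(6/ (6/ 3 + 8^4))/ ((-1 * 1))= -1/ 683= -0.00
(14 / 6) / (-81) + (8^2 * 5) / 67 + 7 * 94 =10790189 / 16281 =662.75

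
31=31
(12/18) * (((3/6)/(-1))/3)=-1/9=-0.11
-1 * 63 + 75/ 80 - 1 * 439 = -8017/ 16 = -501.06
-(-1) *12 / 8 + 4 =11 / 2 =5.50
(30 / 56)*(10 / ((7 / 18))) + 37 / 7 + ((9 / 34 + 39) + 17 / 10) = 250008 / 4165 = 60.03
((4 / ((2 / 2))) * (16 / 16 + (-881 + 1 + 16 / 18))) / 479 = -31612 / 4311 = -7.33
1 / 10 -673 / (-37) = 6767 / 370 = 18.29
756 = 756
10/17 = 0.59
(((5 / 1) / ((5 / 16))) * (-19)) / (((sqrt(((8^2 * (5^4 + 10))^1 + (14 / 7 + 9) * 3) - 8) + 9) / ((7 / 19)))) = 42 / 1691 - 14 * sqrt(40665) / 5073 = -0.53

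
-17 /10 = -1.70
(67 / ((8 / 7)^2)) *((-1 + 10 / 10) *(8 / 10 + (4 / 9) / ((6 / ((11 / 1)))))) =0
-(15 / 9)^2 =-25 / 9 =-2.78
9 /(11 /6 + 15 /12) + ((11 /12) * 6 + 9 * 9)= 6617 /74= 89.42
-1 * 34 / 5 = -34 / 5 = -6.80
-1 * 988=-988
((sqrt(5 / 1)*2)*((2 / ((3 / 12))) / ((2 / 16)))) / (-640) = -sqrt(5) / 5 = -0.45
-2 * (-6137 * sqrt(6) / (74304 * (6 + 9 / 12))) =6137 * sqrt(6) / 250776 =0.06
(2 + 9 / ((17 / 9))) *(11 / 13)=1265 / 221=5.72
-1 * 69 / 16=-69 / 16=-4.31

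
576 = 576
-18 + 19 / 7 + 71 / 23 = -1964 / 161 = -12.20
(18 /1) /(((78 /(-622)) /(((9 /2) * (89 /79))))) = -747333 /1027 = -727.69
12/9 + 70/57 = 146/57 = 2.56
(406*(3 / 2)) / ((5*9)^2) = 203 / 675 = 0.30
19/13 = 1.46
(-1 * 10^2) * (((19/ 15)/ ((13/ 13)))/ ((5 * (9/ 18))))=-152/ 3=-50.67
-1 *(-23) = 23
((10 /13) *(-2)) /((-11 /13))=20 /11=1.82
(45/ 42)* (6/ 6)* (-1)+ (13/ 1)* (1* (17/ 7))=61/ 2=30.50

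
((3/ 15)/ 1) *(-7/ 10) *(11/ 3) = -77/ 150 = -0.51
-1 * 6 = -6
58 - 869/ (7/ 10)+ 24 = -8116/ 7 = -1159.43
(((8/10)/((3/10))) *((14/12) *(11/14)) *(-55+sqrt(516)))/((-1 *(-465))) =-242/837+44 *sqrt(129)/4185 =-0.17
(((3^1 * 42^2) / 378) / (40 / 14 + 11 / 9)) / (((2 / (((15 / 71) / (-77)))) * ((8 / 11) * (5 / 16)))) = -378 / 18247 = -0.02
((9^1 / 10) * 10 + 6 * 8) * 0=0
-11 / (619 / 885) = -9735 / 619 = -15.73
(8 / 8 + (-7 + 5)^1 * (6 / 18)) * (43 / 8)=43 / 24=1.79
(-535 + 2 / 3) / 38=-1603 / 114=-14.06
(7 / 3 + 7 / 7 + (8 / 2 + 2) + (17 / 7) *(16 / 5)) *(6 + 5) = 19756 / 105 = 188.15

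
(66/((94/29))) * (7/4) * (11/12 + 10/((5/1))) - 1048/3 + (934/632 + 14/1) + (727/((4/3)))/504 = -570997199/2495136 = -228.84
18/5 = 3.60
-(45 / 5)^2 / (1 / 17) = -1377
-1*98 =-98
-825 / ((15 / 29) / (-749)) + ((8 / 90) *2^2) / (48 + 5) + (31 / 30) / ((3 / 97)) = 5698663753 / 4770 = 1194688.42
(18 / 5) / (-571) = -0.01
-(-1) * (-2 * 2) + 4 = 0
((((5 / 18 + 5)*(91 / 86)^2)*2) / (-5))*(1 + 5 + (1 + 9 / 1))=-629356 / 16641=-37.82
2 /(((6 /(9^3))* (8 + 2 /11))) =29.70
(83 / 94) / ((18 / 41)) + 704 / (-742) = 666929 / 627732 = 1.06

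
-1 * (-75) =75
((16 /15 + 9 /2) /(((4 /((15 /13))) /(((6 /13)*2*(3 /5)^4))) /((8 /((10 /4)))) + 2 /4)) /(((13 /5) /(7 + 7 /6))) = 2651292 /1448941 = 1.83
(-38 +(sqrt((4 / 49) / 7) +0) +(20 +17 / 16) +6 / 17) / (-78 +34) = 4511 / 11968 - sqrt(7) / 1078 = 0.37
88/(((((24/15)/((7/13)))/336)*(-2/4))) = -258720/13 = -19901.54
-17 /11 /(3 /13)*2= -442 /33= -13.39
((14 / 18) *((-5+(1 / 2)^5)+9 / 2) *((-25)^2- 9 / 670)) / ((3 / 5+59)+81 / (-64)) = -14655935 / 3752067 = -3.91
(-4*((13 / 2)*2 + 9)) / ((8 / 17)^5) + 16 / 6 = -46822513 / 12288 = -3810.43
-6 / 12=-1 / 2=-0.50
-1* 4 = -4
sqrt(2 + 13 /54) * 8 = 11.98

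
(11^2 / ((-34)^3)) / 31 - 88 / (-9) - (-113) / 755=82190405573 / 8279191080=9.93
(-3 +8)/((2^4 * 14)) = 5/224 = 0.02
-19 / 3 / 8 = -19 / 24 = -0.79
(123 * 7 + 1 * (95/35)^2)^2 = 1810502500/2401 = 754061.85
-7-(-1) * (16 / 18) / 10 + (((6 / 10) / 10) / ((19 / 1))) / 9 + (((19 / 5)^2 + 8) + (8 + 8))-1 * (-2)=11467 / 342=33.53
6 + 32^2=1030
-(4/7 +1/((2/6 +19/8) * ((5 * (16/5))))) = -541/910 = -0.59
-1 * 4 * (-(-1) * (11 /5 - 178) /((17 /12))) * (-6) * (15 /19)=-759456 /323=-2351.26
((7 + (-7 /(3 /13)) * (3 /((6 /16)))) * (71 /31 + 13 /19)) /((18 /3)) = -206444 /1767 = -116.83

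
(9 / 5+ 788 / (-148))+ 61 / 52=-22619 / 9620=-2.35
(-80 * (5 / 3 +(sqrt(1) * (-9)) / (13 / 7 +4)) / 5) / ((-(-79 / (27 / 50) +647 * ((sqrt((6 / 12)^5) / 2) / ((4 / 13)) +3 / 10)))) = -152257167360 / 49365302690417 +418585190400 * sqrt(2) / 49365302690417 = 0.01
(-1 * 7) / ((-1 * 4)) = 7 / 4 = 1.75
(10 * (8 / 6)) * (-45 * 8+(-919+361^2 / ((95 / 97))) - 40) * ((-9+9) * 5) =0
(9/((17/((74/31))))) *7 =4662/527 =8.85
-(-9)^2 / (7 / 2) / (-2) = 81 / 7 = 11.57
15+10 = 25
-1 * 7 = -7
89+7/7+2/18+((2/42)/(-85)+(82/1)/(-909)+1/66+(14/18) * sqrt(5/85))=7 * sqrt(17)/153+1071315229/11898810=90.22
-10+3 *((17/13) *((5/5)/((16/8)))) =-209/26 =-8.04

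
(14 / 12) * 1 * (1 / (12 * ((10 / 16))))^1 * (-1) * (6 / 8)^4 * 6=-189 / 640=-0.30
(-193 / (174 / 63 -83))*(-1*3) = -7.22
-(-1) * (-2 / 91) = -2 / 91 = -0.02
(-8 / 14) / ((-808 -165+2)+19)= 1 / 1666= 0.00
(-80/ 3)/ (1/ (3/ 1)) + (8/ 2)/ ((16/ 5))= -315/ 4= -78.75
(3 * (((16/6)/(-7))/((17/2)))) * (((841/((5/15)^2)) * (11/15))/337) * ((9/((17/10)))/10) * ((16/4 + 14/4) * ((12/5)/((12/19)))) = -33.41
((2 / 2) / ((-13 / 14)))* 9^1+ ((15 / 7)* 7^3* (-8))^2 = 449467074 / 13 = 34574390.31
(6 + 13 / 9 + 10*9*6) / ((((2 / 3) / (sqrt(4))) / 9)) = 14781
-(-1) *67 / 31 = 67 / 31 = 2.16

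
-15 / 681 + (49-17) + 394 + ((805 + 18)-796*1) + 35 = 487.98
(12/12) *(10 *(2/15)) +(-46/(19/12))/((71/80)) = -127084/4047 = -31.40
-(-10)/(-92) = -5/46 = -0.11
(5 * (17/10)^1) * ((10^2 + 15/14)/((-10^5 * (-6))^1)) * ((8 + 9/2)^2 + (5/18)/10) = 13533343/60480000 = 0.22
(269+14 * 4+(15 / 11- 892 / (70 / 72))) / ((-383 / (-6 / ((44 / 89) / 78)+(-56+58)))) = -2364804562 / 1622005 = -1457.95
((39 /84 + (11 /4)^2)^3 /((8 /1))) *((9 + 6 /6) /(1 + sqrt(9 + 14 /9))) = -32695771455 /483295232 + 10898590485 *sqrt(95) /483295232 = 152.14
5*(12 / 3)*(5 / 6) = 50 / 3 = 16.67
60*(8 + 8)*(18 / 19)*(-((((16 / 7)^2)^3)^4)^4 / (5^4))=-136173333414739320157636362586096329310355578918728583684429302005073214442294359873047704176882268454627706334500356096 / 3199450941423906801101015598339448115695900706954804384513953107894738532543816802375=-42561469423292908620426190000000000.00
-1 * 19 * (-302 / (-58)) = -2869 / 29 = -98.93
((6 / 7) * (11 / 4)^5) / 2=483153 / 7168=67.40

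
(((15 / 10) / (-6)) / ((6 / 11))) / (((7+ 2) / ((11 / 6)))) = -121 / 1296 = -0.09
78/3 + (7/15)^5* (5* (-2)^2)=4015978/151875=26.44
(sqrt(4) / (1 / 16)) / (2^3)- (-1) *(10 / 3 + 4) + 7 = 55 / 3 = 18.33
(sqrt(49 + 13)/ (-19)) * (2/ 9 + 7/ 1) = -65 * sqrt(62)/ 171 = -2.99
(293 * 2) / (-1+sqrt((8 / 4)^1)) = 586+586 * sqrt(2) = 1414.73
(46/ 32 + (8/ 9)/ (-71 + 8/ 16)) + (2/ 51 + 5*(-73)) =-125480957/ 345168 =-363.54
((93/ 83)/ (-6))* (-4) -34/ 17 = -104/ 83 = -1.25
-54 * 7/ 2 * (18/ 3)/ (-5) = 226.80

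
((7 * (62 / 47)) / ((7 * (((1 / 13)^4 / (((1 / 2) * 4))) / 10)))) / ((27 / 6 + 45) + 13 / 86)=304574504 / 20069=15176.37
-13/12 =-1.08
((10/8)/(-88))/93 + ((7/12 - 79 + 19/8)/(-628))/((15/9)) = 186305/2569776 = 0.07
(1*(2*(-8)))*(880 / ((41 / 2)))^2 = -49561600 / 1681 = -29483.40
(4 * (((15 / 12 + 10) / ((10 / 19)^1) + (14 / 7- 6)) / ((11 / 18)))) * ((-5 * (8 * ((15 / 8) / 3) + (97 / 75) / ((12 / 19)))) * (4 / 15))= -881677 / 825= -1068.70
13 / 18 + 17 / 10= 109 / 45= 2.42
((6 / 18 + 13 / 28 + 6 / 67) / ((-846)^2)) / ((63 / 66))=54923 / 42294521304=0.00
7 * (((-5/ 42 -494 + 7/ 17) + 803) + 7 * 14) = 290807/ 102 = 2851.05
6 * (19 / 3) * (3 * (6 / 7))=684 / 7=97.71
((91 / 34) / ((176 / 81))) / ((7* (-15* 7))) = -351 / 209440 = -0.00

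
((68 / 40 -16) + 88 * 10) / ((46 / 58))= 251053 / 230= 1091.53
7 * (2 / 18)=0.78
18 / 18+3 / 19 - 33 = -31.84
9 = 9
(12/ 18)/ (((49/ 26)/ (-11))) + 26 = 3250/ 147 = 22.11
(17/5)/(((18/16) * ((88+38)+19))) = 136/6525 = 0.02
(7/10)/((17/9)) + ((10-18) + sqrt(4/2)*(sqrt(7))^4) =-1297/170 + 49*sqrt(2) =61.67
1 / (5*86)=1 / 430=0.00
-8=-8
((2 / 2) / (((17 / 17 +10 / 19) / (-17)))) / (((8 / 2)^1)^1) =-323 / 116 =-2.78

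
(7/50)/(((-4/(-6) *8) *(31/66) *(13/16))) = 693/10075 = 0.07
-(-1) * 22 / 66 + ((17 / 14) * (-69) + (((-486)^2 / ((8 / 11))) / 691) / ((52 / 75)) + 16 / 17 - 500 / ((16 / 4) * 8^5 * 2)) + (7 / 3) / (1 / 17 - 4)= 8375284183275883 / 14081351811072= 594.78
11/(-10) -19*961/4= -91317/20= -4565.85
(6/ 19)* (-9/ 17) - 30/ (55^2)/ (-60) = -326377/ 1954150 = -0.17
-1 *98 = -98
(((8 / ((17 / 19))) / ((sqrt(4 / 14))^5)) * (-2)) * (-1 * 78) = 31966.08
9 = 9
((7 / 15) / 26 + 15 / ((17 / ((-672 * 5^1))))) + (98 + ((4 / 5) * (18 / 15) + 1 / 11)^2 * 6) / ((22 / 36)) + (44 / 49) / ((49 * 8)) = -3699211197081716 / 1324231033125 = -2793.48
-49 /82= -0.60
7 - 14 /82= 6.83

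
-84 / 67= -1.25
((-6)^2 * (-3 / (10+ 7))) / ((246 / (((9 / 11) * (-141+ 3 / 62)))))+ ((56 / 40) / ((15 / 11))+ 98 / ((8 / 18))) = 8003947883 / 35651550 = 224.50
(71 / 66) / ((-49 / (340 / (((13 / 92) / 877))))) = -973855880 / 21021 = -46327.76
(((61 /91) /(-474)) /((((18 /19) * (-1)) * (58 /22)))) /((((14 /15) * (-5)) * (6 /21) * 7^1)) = -12749 /210148848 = -0.00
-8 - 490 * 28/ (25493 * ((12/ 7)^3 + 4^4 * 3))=-6760108181/ 844939992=-8.00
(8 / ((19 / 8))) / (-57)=-64 / 1083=-0.06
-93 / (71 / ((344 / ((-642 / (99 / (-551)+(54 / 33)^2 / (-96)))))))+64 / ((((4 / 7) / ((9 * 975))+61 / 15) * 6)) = 56986631559027 / 23004198242366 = 2.48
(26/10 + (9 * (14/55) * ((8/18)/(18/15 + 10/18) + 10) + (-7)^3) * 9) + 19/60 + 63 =-29299361/10428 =-2809.68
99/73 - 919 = -66988/73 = -917.64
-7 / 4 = -1.75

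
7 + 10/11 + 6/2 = 120/11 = 10.91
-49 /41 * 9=-441 /41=-10.76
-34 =-34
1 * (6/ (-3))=-2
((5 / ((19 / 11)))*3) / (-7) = -165 / 133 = -1.24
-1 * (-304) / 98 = 152 / 49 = 3.10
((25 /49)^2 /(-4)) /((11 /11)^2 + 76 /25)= -15625 /970004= -0.02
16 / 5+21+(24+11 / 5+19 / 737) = 185819 / 3685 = 50.43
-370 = -370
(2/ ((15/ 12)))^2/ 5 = 64/ 125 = 0.51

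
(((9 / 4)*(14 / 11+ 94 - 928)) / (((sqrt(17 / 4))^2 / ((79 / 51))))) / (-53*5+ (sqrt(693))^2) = -542730 / 340153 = -1.60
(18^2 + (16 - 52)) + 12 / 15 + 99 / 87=42041 / 145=289.94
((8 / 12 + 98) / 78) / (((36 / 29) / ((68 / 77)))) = 0.90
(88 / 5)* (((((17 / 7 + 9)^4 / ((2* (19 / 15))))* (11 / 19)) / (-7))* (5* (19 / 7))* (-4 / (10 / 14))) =237895680000 / 319333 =744976.81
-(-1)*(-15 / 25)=-3 / 5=-0.60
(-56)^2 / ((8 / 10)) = 3920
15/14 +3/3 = 29/14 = 2.07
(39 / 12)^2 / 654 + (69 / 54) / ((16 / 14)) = 35605 / 31392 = 1.13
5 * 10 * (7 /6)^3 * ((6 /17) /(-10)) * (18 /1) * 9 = -15435 /34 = -453.97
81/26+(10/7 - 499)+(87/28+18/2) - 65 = -199235/364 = -547.35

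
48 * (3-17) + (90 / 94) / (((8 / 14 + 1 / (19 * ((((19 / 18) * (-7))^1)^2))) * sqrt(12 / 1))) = -672 + 5041365 * sqrt(3) / 18083344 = -671.52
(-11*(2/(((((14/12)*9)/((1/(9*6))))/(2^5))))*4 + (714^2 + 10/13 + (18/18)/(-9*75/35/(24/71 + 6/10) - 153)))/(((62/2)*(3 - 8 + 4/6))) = -56305007227589/14836722264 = -3794.98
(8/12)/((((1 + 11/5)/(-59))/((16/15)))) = -118/9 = -13.11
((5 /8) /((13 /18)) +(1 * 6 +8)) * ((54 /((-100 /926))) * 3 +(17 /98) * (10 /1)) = -54571481 /2450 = -22274.07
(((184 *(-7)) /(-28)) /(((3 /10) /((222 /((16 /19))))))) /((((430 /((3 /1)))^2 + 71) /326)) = 118599615 /185539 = 639.22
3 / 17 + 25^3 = 265628 / 17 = 15625.18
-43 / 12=-3.58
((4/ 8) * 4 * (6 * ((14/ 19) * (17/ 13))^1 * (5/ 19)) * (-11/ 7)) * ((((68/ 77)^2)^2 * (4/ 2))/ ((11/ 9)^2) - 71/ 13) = 22.22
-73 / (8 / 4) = -73 / 2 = -36.50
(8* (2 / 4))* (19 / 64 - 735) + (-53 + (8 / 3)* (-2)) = -143863 / 48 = -2997.15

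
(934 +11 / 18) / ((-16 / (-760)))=1598185 / 36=44394.03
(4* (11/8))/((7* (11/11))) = 0.79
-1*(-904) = 904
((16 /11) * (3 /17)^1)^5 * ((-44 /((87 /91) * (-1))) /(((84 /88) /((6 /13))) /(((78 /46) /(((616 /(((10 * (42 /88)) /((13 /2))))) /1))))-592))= 695614832640 /5849508505589419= 0.00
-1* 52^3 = -140608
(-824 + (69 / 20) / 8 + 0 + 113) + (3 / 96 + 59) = -651.54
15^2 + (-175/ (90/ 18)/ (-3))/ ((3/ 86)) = 5035/ 9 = 559.44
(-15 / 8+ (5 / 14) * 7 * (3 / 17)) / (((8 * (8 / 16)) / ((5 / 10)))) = -195 / 1088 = -0.18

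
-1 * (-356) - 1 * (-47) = 403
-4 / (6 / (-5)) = 3.33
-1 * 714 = -714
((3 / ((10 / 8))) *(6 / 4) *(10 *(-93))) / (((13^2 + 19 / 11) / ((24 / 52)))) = -36828 / 4069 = -9.05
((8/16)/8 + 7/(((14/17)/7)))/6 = 953/96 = 9.93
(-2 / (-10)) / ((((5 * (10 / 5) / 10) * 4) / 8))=2 / 5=0.40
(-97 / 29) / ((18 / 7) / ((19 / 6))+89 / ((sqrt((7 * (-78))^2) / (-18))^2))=-3.68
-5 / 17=-0.29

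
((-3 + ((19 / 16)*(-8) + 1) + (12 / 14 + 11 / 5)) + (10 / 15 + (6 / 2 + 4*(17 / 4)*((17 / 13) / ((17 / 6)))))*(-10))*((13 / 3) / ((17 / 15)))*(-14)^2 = -4722886 / 51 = -92605.61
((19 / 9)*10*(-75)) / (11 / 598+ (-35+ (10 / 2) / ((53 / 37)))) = 150546500 / 2994231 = 50.28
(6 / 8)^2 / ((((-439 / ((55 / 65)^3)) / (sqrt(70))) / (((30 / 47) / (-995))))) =35937 * sqrt(70) / 72166475992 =0.00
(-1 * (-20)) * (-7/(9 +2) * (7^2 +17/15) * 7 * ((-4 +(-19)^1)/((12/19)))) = 16102576/99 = 162652.28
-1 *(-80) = 80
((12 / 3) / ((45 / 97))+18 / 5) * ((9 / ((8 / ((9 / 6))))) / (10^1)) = 33 / 16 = 2.06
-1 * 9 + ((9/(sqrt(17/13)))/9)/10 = -9 + sqrt(221)/170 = -8.91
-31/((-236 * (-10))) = -31/2360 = -0.01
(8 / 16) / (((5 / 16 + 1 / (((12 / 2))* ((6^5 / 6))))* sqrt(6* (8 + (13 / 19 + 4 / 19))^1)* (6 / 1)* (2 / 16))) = 0.29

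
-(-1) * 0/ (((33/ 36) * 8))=0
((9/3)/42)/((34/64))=16/119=0.13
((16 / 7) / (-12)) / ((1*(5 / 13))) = -52 / 105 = -0.50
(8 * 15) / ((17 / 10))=1200 / 17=70.59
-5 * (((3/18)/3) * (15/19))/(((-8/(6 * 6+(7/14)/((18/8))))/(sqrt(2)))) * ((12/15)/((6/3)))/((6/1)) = 815 * sqrt(2)/12312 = 0.09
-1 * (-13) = 13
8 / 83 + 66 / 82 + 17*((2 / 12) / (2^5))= 646715 / 653376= 0.99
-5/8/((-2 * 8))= 5/128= 0.04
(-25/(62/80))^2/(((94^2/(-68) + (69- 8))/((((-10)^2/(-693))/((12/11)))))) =106250000/53217297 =2.00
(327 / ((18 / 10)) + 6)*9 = 1689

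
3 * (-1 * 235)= -705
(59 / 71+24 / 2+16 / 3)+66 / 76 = 154051 / 8094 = 19.03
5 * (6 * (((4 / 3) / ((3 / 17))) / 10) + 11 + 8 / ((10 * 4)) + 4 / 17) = 4072 / 51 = 79.84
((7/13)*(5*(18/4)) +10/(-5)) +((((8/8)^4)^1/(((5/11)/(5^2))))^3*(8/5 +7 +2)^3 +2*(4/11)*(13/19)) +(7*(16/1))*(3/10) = 5383880349057/27170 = 198155331.21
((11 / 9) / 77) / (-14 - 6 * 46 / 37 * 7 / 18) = -37 / 39396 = -0.00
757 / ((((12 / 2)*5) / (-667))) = -504919 / 30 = -16830.63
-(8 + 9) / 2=-8.50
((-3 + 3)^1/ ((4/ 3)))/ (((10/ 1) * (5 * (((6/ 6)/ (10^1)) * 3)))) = 0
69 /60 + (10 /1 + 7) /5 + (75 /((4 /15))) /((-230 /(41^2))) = -1886939 /920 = -2051.02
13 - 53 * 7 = -358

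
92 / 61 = 1.51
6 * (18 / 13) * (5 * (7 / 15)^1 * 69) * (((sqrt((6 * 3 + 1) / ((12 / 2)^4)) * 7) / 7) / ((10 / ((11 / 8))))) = 5313 * sqrt(19) / 1040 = 22.27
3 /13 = 0.23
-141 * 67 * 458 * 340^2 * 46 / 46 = -500169525600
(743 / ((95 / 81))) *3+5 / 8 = 1444867 / 760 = 1901.14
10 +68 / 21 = 278 / 21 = 13.24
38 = 38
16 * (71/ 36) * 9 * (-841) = -238844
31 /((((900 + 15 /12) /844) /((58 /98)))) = 17.18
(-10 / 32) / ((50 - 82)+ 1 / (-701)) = 3505 / 358928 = 0.01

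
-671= -671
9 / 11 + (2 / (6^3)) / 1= 983 / 1188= 0.83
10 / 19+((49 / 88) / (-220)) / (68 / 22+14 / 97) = 60664893 / 115434880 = 0.53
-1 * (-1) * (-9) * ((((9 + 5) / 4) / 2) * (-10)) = 315 / 2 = 157.50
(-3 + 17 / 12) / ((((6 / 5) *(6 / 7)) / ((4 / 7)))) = -95 / 108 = -0.88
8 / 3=2.67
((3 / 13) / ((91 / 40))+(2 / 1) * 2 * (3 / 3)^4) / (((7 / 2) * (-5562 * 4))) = -1213 / 23029461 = -0.00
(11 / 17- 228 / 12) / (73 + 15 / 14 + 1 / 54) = -58968 / 238051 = -0.25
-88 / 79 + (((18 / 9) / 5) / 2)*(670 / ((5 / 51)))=539446 / 395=1365.69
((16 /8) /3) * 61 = 122 /3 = 40.67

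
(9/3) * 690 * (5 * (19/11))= 196650/11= 17877.27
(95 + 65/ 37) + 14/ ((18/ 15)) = 12035/ 111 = 108.42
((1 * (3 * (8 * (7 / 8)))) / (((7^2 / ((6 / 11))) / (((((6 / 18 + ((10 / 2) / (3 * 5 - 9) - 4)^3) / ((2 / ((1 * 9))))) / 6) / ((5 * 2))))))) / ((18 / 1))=-617 / 20160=-0.03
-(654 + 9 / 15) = -654.60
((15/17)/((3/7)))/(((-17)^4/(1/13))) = 35/18458141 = 0.00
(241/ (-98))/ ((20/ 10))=-241/ 196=-1.23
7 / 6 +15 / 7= 139 / 42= 3.31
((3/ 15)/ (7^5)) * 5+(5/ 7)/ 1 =12006/ 16807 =0.71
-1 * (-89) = 89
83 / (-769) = -83 / 769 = -0.11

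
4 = 4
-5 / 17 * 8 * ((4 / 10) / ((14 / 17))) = -8 / 7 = -1.14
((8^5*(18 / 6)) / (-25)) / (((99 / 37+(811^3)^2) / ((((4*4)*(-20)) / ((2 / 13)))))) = 94568448 / 3289855864509814205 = 0.00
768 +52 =820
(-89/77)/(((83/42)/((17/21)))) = -3026/6391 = -0.47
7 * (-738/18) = -287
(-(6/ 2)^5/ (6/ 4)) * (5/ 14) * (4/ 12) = -135/ 7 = -19.29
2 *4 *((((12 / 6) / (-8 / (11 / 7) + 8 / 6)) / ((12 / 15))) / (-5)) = 33 / 31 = 1.06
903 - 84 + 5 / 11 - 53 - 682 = 929 / 11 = 84.45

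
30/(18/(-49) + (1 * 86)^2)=0.00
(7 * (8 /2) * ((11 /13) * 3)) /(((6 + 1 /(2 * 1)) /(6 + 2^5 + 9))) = 86856 /169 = 513.94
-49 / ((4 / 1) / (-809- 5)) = 19943 / 2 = 9971.50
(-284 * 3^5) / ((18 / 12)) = -46008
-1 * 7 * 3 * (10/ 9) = -70/ 3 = -23.33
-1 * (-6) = 6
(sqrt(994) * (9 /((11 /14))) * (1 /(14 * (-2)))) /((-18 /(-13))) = -9.32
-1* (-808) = 808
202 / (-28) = -101 / 14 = -7.21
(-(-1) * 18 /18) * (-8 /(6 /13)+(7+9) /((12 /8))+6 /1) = -2 /3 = -0.67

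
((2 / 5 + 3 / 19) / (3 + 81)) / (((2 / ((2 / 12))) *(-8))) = -53 / 766080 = -0.00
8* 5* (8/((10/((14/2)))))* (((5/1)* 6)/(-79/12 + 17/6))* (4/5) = -7168/5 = -1433.60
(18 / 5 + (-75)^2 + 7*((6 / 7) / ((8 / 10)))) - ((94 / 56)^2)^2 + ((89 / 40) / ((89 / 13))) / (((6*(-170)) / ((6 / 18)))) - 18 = 13189820661991 / 2351059200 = 5610.16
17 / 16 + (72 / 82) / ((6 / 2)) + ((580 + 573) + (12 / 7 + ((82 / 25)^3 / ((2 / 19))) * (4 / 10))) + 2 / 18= 4165969844251 / 3228750000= 1290.27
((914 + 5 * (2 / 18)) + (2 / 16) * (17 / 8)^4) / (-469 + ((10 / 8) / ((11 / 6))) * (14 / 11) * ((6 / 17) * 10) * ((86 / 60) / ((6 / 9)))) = -79478100647 / 40073822208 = -1.98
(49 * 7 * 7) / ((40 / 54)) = 64827 / 20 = 3241.35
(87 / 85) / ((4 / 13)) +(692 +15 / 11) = 2605621 / 3740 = 696.69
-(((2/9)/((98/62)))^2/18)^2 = -3694084/3063651608241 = -0.00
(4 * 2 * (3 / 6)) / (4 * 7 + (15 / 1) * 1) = 4 / 43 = 0.09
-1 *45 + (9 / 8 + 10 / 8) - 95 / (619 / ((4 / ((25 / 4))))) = -1057827 / 24760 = -42.72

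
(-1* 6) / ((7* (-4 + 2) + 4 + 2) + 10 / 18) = 54 / 67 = 0.81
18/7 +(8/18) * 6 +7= 257/21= 12.24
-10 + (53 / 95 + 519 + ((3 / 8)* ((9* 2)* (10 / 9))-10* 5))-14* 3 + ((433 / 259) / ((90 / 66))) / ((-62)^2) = 120608083331 / 283744860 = 425.06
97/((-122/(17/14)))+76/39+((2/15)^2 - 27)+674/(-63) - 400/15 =-316560409/4995900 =-63.36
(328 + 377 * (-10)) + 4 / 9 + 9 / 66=-681401 / 198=-3441.42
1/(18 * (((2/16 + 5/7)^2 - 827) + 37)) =-1568/22277079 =-0.00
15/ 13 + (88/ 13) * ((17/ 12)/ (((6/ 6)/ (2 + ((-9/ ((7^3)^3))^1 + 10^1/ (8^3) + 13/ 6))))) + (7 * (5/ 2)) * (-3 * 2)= -38497140602509/ 604335618432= -63.70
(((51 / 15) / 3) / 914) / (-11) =-17 / 150810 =-0.00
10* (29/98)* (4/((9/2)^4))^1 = 9280/321489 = 0.03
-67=-67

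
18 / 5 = 3.60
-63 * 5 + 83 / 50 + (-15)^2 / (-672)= -1756579 / 5600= -313.67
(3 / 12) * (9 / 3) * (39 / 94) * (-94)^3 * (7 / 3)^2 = -1407133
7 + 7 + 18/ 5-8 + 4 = 68/ 5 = 13.60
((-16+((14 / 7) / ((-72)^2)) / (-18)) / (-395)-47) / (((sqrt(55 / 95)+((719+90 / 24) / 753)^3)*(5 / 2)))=-12565420856337021490519139914 / 153545811264483323530215375+27700033962975148985490304*sqrt(209) / 5686881898684567538156125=-11.42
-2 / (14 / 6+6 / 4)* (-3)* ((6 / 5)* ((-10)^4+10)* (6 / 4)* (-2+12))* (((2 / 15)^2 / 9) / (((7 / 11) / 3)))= 302016 / 115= 2626.23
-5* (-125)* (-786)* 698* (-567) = 194420047500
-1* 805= -805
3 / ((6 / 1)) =1 / 2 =0.50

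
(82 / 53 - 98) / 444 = -426 / 1961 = -0.22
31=31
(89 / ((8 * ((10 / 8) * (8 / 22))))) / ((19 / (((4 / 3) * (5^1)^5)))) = 611875 / 114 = 5367.32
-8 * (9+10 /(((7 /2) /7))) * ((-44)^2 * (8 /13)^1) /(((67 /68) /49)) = -11972595712 /871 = -13745804.49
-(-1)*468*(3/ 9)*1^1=156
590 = 590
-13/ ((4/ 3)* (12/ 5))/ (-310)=0.01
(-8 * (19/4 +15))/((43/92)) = -14536/43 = -338.05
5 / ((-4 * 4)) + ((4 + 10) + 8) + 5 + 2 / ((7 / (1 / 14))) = 20939 / 784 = 26.71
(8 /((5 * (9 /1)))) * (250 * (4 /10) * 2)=320 /9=35.56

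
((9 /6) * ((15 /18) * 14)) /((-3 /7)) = -245 /6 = -40.83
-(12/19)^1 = -12/19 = -0.63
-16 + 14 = -2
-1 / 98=-0.01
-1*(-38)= 38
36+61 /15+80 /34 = 10817 /255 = 42.42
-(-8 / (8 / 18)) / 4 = 9 / 2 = 4.50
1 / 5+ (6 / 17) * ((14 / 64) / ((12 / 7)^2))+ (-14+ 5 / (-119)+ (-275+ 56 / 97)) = -12776202811 / 44325120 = -288.24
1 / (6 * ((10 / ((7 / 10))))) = 7 / 600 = 0.01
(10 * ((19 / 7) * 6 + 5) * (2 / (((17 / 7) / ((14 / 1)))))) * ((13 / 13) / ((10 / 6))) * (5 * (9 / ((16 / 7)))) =985635 / 34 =28989.26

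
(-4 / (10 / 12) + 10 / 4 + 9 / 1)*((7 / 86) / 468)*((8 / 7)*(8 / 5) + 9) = 25393 / 2012400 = 0.01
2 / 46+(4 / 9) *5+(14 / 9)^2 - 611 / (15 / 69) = -26137094 / 9315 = -2805.91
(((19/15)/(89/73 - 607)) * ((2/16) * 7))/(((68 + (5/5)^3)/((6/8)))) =-9709/488210880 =-0.00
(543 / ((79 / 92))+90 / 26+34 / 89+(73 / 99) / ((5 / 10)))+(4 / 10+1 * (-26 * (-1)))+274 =42442617959 / 45244485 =938.07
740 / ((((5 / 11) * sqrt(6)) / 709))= 471221.41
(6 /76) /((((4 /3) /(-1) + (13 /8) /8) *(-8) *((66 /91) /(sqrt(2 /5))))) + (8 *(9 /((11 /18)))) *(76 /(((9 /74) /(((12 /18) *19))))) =78 *sqrt(10) /32395 + 10258176 /11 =932561.46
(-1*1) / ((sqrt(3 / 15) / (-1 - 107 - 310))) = 418*sqrt(5) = 934.68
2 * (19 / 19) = 2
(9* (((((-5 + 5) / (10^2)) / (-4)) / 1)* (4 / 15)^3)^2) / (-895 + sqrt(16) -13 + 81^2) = 0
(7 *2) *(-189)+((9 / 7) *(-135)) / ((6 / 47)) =-4005.64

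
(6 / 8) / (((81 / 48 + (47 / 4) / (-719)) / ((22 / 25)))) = 189816 / 480625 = 0.39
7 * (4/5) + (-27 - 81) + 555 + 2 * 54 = 2803/5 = 560.60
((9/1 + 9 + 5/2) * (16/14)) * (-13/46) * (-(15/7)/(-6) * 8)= -21320/1127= -18.92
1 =1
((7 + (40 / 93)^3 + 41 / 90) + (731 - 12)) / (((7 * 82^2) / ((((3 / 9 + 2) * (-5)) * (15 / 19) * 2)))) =-29219680565 / 102761432892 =-0.28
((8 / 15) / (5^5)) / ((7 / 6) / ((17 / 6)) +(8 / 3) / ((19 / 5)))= 2584 / 16859375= 0.00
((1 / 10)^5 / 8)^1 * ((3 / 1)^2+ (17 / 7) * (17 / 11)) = 491 / 30800000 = 0.00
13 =13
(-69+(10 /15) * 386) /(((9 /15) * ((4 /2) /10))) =14125 /9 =1569.44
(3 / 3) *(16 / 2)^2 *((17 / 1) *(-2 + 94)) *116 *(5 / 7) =58055680 / 7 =8293668.57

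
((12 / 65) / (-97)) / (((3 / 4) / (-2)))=32 / 6305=0.01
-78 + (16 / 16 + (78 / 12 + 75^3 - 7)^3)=600675354494718133 / 8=75084419311839766.62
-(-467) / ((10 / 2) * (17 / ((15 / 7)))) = 1401 / 119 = 11.77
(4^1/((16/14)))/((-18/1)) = -7/36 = -0.19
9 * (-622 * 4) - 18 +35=-22375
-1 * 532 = -532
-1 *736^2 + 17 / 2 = -1083375 / 2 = -541687.50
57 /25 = 2.28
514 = 514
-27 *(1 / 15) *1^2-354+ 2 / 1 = -353.80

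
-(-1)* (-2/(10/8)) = -8/5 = -1.60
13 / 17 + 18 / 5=371 / 85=4.36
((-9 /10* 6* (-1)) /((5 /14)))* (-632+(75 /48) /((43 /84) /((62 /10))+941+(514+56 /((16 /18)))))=-1888750267929 /197654350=-9555.82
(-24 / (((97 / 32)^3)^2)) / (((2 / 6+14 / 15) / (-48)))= 18554258718720 / 15826468093651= 1.17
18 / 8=9 / 4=2.25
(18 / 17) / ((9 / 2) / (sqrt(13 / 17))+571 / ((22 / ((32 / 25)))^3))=-45527099904000000 / 10119791285314354921+140133243164062500* sqrt(221) / 10119791285314354921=0.20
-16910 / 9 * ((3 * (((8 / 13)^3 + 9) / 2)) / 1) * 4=-686038700 / 6591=-104087.19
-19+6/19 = -355/19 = -18.68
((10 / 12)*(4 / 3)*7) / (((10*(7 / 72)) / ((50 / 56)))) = 50 / 7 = 7.14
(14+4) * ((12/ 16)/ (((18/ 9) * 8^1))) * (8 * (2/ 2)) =6.75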